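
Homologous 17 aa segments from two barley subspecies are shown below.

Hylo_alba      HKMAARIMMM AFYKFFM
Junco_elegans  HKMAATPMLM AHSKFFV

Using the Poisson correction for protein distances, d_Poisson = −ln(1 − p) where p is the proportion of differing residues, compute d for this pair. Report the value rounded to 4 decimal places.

0.4353

Mismatches occur at site 6 (R↔T), site 7 (I↔P), site 9 (M↔L), site 12 (F↔H), site 13 (Y↔S), site 17 (M↔V).
p = 6/17 = 0.352941.
d = −ln(1 − 0.352941) = −ln(0.647059) = 0.4353.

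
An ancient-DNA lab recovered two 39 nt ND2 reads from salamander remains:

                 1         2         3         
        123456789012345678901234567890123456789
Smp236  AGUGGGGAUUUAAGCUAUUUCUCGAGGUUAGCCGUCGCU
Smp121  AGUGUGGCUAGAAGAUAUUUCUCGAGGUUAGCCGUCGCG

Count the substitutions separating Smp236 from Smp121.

Differing sites — 5:G/U; 8:A/C; 10:U/A; 11:U/G; 15:C/A; 39:U/G.
That gives 6 mismatches out of 39 aligned sites, so the Hamming distance is 6.

6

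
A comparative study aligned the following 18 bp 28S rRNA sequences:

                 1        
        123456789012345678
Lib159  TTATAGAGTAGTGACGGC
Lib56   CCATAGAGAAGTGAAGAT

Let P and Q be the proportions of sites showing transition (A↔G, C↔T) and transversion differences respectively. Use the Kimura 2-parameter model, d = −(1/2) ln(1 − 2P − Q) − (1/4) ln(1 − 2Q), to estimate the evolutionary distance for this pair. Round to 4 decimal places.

0.4683

The sequences differ at positions 1 (T/C, transition), 2 (T/C, transition), 9 (T/A, transversion), 15 (C/A, transversion), 17 (G/A, transition), 18 (C/T, transition).
Of the 6 differences, 4 transitions and 2 transversions over 18 sites: P = 4/18 = 0.222222, Q = 2/18 = 0.111111.
d = −0.5·ln(0.444445) − 0.25·ln(0.777778) = −0.5·(-0.810929) − 0.25·(-0.251314) = 0.4683.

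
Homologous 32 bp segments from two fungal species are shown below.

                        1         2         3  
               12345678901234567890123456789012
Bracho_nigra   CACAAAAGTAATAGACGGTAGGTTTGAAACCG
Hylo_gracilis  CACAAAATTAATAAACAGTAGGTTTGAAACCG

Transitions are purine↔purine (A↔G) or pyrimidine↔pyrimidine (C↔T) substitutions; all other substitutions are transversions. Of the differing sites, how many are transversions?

Differing sites — 8:G/T (Tv); 14:G/A (Ti); 17:G/A (Ti).
Of the 3 differences, 2 transitions and 1 transversion, so the answer is 1.

1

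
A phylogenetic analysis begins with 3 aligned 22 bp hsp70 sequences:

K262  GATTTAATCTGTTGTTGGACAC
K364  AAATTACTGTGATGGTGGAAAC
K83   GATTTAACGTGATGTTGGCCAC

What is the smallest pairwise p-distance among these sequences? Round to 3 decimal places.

Pairwise Hamming distances:
  K262 vs K364: 7
  K262 vs K83: 4
  K364 vs K83: 7
The smallest is 4 mismatches, between K262 and K83; p = 4/22 = 0.182.

0.182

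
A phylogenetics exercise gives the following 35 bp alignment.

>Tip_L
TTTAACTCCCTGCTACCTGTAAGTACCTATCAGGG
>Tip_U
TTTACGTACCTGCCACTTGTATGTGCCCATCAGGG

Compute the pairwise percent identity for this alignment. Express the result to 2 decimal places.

The sequences differ at positions 5 (A/C), 6 (C/G), 8 (C/A), 14 (T/C), 17 (C/T), 22 (A/T), 25 (A/G), 28 (T/C).
27 of the 35 sites match, so the percent identity is 27/35 × 100 = 77.14%.

77.14%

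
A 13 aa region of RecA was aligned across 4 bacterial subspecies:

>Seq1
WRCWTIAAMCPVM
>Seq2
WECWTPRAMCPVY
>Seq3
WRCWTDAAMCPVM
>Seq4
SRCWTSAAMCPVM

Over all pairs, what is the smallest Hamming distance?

Pairwise Hamming distances:
  Seq1 vs Seq2: 4
  Seq1 vs Seq3: 1
  Seq1 vs Seq4: 2
  Seq2 vs Seq3: 4
  Seq2 vs Seq4: 5
  Seq3 vs Seq4: 2
The smallest is 1, between Seq1 and Seq3.

1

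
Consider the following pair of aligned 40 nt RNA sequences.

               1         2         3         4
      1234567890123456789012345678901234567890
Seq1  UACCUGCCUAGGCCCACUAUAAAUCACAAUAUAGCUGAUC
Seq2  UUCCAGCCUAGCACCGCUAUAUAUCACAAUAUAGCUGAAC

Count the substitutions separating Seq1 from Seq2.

Differing sites — 2:A/U; 5:U/A; 12:G/C; 13:C/A; 16:A/G; 22:A/U; 39:U/A.
That gives 7 mismatches out of 40 aligned sites, so the Hamming distance is 7.

7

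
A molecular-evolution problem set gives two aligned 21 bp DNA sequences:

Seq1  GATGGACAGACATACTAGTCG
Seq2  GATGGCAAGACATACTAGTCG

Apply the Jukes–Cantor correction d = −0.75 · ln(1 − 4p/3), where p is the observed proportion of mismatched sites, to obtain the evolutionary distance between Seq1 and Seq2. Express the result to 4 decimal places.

0.1019

Mismatches occur at site 6 (A/C), site 7 (C/A).
p = 2/21 = 0.095238.
d = −0.75 · ln(1 − (4/3)·0.095238) = −0.75 · ln(0.873016) = −0.75 · (-0.135801) = 0.1019.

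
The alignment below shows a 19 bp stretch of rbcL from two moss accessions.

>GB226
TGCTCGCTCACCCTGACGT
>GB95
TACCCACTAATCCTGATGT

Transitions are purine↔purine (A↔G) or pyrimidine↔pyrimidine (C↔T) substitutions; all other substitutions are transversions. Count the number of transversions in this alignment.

Differing sites — 2:G/A (Ti); 4:T/C (Ti); 6:G/A (Ti); 9:C/A (Tv); 11:C/T (Ti); 17:C/T (Ti).
Of the 6 differences, 5 transitions and 1 transversion, so the answer is 1.

1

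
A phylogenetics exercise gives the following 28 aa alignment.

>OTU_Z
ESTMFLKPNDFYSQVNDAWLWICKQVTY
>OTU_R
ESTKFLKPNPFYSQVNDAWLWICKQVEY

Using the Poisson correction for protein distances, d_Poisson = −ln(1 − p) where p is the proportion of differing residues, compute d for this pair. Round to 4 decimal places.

0.1133

Differing sites — 4:M/K; 10:D/P; 27:T/E.
p = 3/28 = 0.107143.
d = −ln(1 − 0.107143) = −ln(0.892857) = 0.1133.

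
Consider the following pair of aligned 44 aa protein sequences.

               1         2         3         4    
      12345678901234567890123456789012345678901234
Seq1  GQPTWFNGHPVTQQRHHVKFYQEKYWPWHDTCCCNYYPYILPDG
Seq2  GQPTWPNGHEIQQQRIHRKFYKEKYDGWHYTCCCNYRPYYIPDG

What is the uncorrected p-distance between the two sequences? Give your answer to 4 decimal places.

Differing sites — 6:F/P; 10:P/E; 11:V/I; 12:T/Q; 16:H/I; 18:V/R; 22:Q/K; 26:W/D; 27:P/G; 30:D/Y; 37:Y/R; 40:I/Y; 41:L/I.
There are 13 differences over 44 sites, so p = 13/44 = 0.2955.

0.2955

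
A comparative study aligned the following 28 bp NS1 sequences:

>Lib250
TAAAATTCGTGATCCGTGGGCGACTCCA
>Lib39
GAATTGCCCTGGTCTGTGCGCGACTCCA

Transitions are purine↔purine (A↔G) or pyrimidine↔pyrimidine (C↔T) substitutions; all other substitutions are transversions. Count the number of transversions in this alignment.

The sequences differ at positions 1 (T/G, transversion), 4 (A/T, transversion), 5 (A/T, transversion), 6 (T/G, transversion), 7 (T/C, transition), 9 (G/C, transversion), 12 (A/G, transition), 15 (C/T, transition), 19 (G/C, transversion).
Of the 9 differences, 3 transitions and 6 transversions, so the answer is 6.

6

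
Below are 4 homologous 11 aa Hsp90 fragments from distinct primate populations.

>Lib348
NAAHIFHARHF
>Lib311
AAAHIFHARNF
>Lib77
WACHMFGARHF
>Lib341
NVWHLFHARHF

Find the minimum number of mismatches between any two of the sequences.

Pairwise Hamming distances:
  Lib348 vs Lib311: 2
  Lib348 vs Lib77: 4
  Lib348 vs Lib341: 3
  Lib311 vs Lib77: 5
  Lib311 vs Lib341: 5
  Lib77 vs Lib341: 5
The smallest is 2, between Lib348 and Lib311.

2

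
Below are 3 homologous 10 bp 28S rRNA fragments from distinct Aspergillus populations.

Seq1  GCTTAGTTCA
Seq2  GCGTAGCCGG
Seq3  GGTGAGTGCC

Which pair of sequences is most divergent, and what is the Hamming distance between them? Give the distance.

7

Pairwise Hamming distances:
  Seq1 vs Seq2: 5
  Seq1 vs Seq3: 4
  Seq2 vs Seq3: 7
The largest is 7, between Seq2 and Seq3.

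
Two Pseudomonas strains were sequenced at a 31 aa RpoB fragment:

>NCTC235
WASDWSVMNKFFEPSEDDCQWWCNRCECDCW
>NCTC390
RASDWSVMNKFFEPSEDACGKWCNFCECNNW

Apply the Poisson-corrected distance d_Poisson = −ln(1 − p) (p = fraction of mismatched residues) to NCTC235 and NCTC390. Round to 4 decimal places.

Differing sites — 1:W/R; 18:D/A; 20:Q/G; 21:W/K; 25:R/F; 29:D/N; 30:C/N.
p = 7/31 = 0.225806.
d = −ln(1 − 0.225806) = −ln(0.774194) = 0.2559.

0.2559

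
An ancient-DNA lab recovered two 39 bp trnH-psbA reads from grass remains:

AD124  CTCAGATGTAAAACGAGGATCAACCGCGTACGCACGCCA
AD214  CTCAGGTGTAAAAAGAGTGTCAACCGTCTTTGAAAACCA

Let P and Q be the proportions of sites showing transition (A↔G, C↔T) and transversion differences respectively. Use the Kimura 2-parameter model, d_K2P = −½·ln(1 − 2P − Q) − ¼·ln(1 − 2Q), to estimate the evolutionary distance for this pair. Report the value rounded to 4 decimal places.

The sequences differ at positions 6 (A/G, transition), 14 (C/A, transversion), 18 (G/T, transversion), 19 (A/G, transition), 27 (C/T, transition), 28 (G/C, transversion), 30 (A/T, transversion), 31 (C/T, transition), 33 (C/A, transversion), 35 (C/A, transversion), 36 (G/A, transition).
Of the 11 differences, 5 transitions and 6 transversions over 39 sites: P = 5/39 = 0.128205, Q = 6/39 = 0.153846.
d = −0.5·ln(0.589744) − 0.25·ln(0.692308) = −0.5·(-0.528067) − 0.25·(-0.367724) = 0.3560.

0.3560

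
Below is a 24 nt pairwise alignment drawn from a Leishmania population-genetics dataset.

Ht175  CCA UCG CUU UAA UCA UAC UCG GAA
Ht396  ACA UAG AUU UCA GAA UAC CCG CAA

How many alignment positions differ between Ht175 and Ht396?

Differing sites — 1:C/A; 5:C/A; 7:C/A; 11:A/C; 13:U/G; 14:C/A; 19:U/C; 22:G/C.
That gives 8 mismatches out of 24 aligned sites, so the Hamming distance is 8.

8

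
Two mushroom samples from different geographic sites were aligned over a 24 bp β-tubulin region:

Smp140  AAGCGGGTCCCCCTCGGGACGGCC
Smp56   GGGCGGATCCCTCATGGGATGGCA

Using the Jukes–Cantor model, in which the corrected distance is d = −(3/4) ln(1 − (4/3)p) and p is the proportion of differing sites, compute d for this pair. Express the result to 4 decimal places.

The sequences differ at positions 1 (A/G), 2 (A/G), 7 (G/A), 12 (C/T), 14 (T/A), 15 (C/T), 20 (C/T), 24 (C/A).
p = 8/24 = 0.333333.
d = −0.75 · ln(1 − (4/3)·0.333333) = −0.75 · ln(0.555556) = −0.75 · (-0.587786) = 0.4408.

0.4408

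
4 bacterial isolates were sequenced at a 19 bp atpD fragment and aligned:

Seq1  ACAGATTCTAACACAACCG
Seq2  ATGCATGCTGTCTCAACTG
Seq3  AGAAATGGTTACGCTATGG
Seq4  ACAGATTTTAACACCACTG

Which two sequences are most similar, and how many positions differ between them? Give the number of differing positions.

3

Pairwise Hamming distances:
  Seq1 vs Seq2: 8
  Seq1 vs Seq3: 9
  Seq1 vs Seq4: 3
  Seq2 vs Seq3: 10
  Seq2 vs Seq4: 9
  Seq3 vs Seq4: 9
The smallest is 3, between Seq1 and Seq4.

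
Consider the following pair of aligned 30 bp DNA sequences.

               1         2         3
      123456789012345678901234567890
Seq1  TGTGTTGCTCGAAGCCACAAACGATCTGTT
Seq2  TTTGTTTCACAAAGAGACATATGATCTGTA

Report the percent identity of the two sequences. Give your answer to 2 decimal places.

70.00%

Mismatches occur at site 2 (G→T), site 7 (G→T), site 9 (T→A), site 11 (G→A), site 15 (C→A), site 16 (C→G), site 20 (A→T), site 22 (C→T), site 30 (T→A).
21 of the 30 sites match, so the percent identity is 21/30 × 100 = 70.00%.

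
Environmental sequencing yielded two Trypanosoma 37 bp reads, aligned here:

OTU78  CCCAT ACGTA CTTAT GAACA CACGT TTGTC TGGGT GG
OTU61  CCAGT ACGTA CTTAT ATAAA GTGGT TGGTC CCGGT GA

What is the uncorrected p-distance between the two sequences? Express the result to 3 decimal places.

0.324

The sequences differ at positions 3 (C/A), 4 (A/G), 16 (G/A), 17 (A/T), 19 (C/A), 21 (C/G), 22 (A/T), 23 (C/G), 27 (T/G), 31 (T/C), 32 (G/C), 37 (G/A).
There are 12 differences over 37 sites, so p = 12/37 = 0.324.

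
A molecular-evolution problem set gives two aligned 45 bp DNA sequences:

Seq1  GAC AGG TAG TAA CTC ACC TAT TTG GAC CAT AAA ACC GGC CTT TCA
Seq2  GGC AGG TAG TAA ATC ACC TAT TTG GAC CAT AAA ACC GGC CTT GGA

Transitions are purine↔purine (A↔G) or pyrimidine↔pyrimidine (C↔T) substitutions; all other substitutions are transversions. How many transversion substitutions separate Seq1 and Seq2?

3

The sequences differ at positions 2 (A/G, transition), 13 (C/A, transversion), 43 (T/G, transversion), 44 (C/G, transversion).
Of the 4 differences, 1 transition and 3 transversions, so the answer is 3.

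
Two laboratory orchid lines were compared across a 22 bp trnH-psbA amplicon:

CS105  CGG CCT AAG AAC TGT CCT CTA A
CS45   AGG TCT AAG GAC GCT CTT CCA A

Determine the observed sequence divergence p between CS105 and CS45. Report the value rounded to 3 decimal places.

0.318

Mismatches occur at site 1 (C↔A), site 4 (C↔T), site 10 (A↔G), site 13 (T↔G), site 14 (G↔C), site 17 (C↔T), site 20 (T↔C).
There are 7 differences over 22 sites, so p = 7/22 = 0.318.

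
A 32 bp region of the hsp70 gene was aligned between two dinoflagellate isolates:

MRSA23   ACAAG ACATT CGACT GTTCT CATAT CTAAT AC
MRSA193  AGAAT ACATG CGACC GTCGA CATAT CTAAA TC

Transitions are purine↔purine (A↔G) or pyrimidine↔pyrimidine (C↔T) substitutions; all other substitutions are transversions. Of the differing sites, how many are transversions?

7

Mismatches occur at site 2 (C/G, transversion), site 5 (G/T, transversion), site 10 (T/G, transversion), site 15 (T/C, transition), site 18 (T/C, transition), site 19 (C/G, transversion), site 20 (T/A, transversion), site 30 (T/A, transversion), site 31 (A/T, transversion).
Of the 9 differences, 2 transitions and 7 transversions, so the answer is 7.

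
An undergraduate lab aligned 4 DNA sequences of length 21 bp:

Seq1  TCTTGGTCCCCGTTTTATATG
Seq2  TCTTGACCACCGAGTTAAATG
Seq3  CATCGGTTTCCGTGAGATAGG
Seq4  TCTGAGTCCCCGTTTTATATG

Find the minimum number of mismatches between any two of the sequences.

2

Pairwise Hamming distances:
  Seq1 vs Seq2: 6
  Seq1 vs Seq3: 9
  Seq1 vs Seq4: 2
  Seq2 vs Seq3: 12
  Seq2 vs Seq4: 8
  Seq3 vs Seq4: 10
The smallest is 2, between Seq1 and Seq4.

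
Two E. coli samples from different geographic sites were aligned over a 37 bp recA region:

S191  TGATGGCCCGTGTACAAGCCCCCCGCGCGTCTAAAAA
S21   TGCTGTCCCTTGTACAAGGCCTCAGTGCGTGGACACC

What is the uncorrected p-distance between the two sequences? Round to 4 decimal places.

The sequences differ at positions 3 (A/C), 6 (G/T), 10 (G/T), 19 (C/G), 22 (C/T), 24 (C/A), 26 (C/T), 31 (C/G), 32 (T/G), 34 (A/C), 36 (A/C), 37 (A/C).
There are 12 differences over 37 sites, so p = 12/37 = 0.3243.

0.3243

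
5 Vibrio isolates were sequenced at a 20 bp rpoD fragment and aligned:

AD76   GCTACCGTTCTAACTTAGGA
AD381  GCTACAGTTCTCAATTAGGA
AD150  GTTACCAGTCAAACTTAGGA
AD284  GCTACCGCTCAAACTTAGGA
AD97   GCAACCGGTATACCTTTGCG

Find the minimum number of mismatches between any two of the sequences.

Pairwise Hamming distances:
  AD76 vs AD381: 3
  AD76 vs AD150: 4
  AD76 vs AD284: 2
  AD76 vs AD97: 7
  AD381 vs AD150: 7
  AD381 vs AD284: 5
  AD381 vs AD97: 10
  AD150 vs AD284: 3
  AD150 vs AD97: 9
  AD284 vs AD97: 8
The smallest is 2, between AD76 and AD284.

2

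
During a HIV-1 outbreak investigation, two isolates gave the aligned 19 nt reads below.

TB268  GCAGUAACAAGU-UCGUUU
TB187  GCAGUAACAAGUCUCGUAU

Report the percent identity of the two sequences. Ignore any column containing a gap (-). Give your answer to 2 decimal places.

Excluding the 1 gap column leaves 18 comparable sites.
Differing sites — 18:U/A.
17 of the 18 comparable sites match, so the percent identity is 17/18 × 100 = 94.44%.

94.44%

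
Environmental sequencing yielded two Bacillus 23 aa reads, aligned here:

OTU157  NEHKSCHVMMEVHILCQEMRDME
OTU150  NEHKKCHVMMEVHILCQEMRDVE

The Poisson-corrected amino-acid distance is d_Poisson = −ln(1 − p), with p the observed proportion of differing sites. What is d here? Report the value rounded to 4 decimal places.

The sequences differ at positions 5 (S/K), 22 (M/V).
p = 2/23 = 0.086957.
d = −ln(1 − 0.086957) = −ln(0.913043) = 0.0910.

0.0910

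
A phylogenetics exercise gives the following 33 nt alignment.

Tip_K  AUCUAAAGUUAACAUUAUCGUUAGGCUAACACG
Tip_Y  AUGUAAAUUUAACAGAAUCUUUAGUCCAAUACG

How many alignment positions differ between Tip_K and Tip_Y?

8

Mismatches occur at site 3 (C↔G), site 8 (G↔U), site 15 (U↔G), site 16 (U↔A), site 20 (G↔U), site 25 (G↔U), site 27 (U↔C), site 30 (C↔U).
That gives 8 mismatches out of 33 aligned sites, so the Hamming distance is 8.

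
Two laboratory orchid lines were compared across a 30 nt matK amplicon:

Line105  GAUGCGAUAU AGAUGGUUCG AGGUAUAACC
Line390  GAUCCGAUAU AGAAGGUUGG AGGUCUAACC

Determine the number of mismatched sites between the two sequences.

The sequences differ at positions 4 (G/C), 14 (U/A), 19 (C/G), 25 (A/C).
That gives 4 mismatches out of 30 aligned sites, so the Hamming distance is 4.

4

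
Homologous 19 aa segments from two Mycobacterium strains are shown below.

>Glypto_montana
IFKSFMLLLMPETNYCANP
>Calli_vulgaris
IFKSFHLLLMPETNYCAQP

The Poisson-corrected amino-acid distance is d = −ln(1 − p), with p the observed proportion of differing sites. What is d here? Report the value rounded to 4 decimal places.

0.1112

Differing sites — 6:M/H; 18:N/Q.
p = 2/19 = 0.105263.
d = −ln(1 − 0.105263) = −ln(0.894737) = 0.1112.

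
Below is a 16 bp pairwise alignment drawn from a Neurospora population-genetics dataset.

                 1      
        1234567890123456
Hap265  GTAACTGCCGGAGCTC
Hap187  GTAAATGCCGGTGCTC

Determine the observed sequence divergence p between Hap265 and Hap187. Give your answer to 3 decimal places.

0.125

Mismatches occur at site 5 (C/A), site 12 (A/T).
There are 2 differences over 16 sites, so p = 2/16 = 0.125.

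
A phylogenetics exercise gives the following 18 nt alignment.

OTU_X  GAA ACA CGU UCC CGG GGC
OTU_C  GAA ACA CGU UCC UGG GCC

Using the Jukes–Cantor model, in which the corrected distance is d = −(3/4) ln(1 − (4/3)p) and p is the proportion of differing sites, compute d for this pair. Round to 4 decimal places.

0.1203

Mismatches occur at site 13 (C/U), site 17 (G/C).
p = 2/18 = 0.111111.
d = −0.75 · ln(1 − (4/3)·0.111111) = −0.75 · ln(0.851852) = −0.75 · (-0.160342) = 0.1203.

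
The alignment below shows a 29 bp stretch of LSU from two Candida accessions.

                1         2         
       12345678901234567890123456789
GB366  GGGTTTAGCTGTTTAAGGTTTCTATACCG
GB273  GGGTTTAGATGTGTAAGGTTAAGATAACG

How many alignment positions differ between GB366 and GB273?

Mismatches occur at site 9 (C→A), site 13 (T→G), site 21 (T→A), site 22 (C→A), site 23 (T→G), site 27 (C→A).
That gives 6 mismatches out of 29 aligned sites, so the Hamming distance is 6.

6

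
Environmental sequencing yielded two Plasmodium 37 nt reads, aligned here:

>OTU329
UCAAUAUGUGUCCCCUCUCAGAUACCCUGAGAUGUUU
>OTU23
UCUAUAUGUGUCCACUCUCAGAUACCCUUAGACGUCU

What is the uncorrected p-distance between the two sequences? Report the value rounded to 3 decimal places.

0.135

Differing sites — 3:A/U; 14:C/A; 29:G/U; 33:U/C; 36:U/C.
There are 5 differences over 37 sites, so p = 5/37 = 0.135.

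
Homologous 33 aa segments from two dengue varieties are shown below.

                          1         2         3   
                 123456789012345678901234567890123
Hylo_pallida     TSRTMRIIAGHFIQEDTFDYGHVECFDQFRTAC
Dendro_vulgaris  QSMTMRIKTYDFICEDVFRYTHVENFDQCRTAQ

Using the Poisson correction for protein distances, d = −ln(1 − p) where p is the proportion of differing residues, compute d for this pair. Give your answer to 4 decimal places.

0.5008

Differing sites — 1:T/Q; 3:R/M; 8:I/K; 9:A/T; 10:G/Y; 11:H/D; 14:Q/C; 17:T/V; 19:D/R; 21:G/T; 25:C/N; 29:F/C; 33:C/Q.
p = 13/33 = 0.393939.
d = −ln(1 − 0.393939) = −ln(0.606061) = 0.5008.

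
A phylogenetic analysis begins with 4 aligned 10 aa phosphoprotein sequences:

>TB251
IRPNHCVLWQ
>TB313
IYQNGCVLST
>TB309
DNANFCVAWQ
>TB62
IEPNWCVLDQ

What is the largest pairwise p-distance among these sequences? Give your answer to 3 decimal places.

Pairwise Hamming distances:
  TB251 vs TB313: 5
  TB251 vs TB309: 5
  TB251 vs TB62: 3
  TB313 vs TB309: 7
  TB313 vs TB62: 5
  TB309 vs TB62: 6
The largest is 7 mismatches, between TB313 and TB309; p = 7/10 = 0.700.

0.700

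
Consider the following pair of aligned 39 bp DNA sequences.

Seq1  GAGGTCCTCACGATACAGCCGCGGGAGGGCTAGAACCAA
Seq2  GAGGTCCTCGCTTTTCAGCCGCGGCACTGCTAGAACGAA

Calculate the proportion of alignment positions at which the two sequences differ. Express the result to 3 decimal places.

0.205

The sequences differ at positions 10 (A/G), 12 (G/T), 13 (A/T), 15 (A/T), 25 (G/C), 27 (G/C), 28 (G/T), 37 (C/G).
There are 8 differences over 39 sites, so p = 8/39 = 0.205.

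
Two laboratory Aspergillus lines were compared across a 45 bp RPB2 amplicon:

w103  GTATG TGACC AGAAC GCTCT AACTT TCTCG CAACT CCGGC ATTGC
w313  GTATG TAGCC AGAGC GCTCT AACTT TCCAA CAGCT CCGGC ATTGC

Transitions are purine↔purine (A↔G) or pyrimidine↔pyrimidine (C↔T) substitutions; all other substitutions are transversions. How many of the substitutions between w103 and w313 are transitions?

6

Mismatches occur at site 7 (G→A, transition), site 8 (A→G, transition), site 14 (A→G, transition), site 28 (T→C, transition), site 29 (C→A, transversion), site 30 (G→A, transition), site 33 (A→G, transition).
Of the 7 differences, 6 transitions and 1 transversion, so the answer is 6.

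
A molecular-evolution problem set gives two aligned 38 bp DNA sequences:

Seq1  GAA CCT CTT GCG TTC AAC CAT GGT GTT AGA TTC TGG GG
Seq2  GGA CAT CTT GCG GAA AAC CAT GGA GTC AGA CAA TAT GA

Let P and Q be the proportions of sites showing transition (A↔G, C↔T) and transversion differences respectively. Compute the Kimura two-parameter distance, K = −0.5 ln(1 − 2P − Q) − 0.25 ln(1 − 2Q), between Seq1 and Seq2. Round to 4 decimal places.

The sequences differ at positions 2 (A/G, transition), 5 (C/A, transversion), 13 (T/G, transversion), 14 (T/A, transversion), 15 (C/A, transversion), 24 (T/A, transversion), 27 (T/C, transition), 31 (T/C, transition), 32 (T/A, transversion), 33 (C/A, transversion), 35 (G/A, transition), 36 (G/T, transversion), 38 (G/A, transition).
Of the 13 differences, 5 transitions and 8 transversions over 38 sites: P = 5/38 = 0.131579, Q = 8/38 = 0.210526.
d = −0.5·ln(0.526316) − 0.25·ln(0.578948) = −0.5·(-0.641853) − 0.25·(-0.546543) = 0.4576.

0.4576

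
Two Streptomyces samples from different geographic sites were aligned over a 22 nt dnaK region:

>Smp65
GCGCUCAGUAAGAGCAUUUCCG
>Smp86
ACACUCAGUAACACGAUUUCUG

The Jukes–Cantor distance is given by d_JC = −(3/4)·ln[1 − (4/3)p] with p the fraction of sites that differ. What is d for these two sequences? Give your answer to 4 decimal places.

0.3390

Differing sites — 1:G/A; 3:G/A; 12:G/C; 14:G/C; 15:C/G; 21:C/U.
p = 6/22 = 0.272727.
d = −0.75 · ln(1 − (4/3)·0.272727) = −0.75 · ln(0.636364) = −0.75 · (-0.451985) = 0.3390.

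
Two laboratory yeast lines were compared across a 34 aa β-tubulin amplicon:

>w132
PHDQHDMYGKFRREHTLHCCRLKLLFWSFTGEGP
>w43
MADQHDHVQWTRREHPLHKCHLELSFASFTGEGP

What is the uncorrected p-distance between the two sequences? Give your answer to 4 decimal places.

The sequences differ at positions 1 (P/M), 2 (H/A), 7 (M/H), 8 (Y/V), 9 (G/Q), 10 (K/W), 11 (F/T), 16 (T/P), 19 (C/K), 21 (R/H), 23 (K/E), 25 (L/S), 27 (W/A).
There are 13 differences over 34 sites, so p = 13/34 = 0.3824.

0.3824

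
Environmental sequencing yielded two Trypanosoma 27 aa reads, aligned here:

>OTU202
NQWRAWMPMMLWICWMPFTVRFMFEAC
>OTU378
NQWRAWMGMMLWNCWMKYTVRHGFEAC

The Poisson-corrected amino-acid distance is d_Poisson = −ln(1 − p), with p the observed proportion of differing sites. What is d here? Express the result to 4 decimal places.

Differing sites — 8:P/G; 13:I/N; 17:P/K; 18:F/Y; 22:F/H; 23:M/G.
p = 6/27 = 0.222222.
d = −ln(1 − 0.222222) = −ln(0.777778) = 0.2513.

0.2513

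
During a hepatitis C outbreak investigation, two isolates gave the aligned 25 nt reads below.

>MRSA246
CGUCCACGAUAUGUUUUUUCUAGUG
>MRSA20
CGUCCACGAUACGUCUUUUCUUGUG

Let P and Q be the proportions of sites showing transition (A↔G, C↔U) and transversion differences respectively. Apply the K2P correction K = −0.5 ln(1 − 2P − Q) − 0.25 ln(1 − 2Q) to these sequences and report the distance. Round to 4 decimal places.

0.1324

Mismatches occur at site 12 (U→C, transition), site 15 (U→C, transition), site 22 (A→U, transversion).
Of the 3 differences, 2 transitions and 1 transversion over 25 sites: P = 2/25 = 0.080000, Q = 1/25 = 0.040000.
d = −0.5·ln(0.800000) − 0.25·ln(0.920000) = −0.5·(-0.223144) − 0.25·(-0.083382) = 0.1324.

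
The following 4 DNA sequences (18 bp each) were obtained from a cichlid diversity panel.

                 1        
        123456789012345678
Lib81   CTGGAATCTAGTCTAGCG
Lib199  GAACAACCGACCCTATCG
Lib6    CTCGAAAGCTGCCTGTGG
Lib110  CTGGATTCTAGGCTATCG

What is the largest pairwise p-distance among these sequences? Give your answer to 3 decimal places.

0.611

Pairwise Hamming distances:
  Lib81 vs Lib199: 9
  Lib81 vs Lib6: 9
  Lib81 vs Lib110: 3
  Lib199 vs Lib6: 11
  Lib199 vs Lib110: 9
  Lib6 vs Lib110: 9
The largest is 11 mismatches, between Lib199 and Lib6; p = 11/18 = 0.611.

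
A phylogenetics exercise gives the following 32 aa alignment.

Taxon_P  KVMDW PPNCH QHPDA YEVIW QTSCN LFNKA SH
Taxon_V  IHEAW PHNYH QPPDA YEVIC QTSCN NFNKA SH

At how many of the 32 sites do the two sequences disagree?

Differing sites — 1:K/I; 2:V/H; 3:M/E; 4:D/A; 7:P/H; 9:C/Y; 12:H/P; 20:W/C; 26:L/N.
That gives 9 mismatches out of 32 aligned sites, so the Hamming distance is 9.

9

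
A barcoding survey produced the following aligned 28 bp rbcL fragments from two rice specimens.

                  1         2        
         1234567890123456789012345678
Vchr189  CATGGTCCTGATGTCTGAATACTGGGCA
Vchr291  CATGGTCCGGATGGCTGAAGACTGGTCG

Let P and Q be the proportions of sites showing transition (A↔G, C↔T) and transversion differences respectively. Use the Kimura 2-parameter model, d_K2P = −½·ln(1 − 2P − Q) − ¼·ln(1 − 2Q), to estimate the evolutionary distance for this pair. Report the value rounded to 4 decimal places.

0.2047

The sequences differ at positions 9 (T/G, transversion), 14 (T/G, transversion), 20 (T/G, transversion), 26 (G/T, transversion), 28 (A/G, transition).
Of the 5 differences, 1 transition and 4 transversions over 28 sites: P = 1/28 = 0.035714, Q = 4/28 = 0.142857.
d = −0.5·ln(0.785715) − 0.25·ln(0.714286) = −0.5·(-0.241161) − 0.25·(-0.336472) = 0.2047.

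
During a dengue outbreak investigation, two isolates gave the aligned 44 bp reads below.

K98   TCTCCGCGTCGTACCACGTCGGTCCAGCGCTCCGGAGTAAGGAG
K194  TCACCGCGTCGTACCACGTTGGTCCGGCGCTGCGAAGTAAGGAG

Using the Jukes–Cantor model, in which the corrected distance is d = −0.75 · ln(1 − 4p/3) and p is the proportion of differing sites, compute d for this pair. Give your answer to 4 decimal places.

0.1232

The sequences differ at positions 3 (T/A), 20 (C/T), 26 (A/G), 32 (C/G), 35 (G/A).
p = 5/44 = 0.113636.
d = −0.75 · ln(1 − (4/3)·0.113636) = −0.75 · ln(0.848485) = −0.75 · (-0.164303) = 0.1232.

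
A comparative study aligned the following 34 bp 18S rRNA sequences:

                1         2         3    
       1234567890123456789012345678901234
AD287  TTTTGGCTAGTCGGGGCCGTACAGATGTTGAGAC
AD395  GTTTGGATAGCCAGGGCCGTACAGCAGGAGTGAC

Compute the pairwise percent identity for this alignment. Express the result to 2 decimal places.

The sequences differ at positions 1 (T/G), 7 (C/A), 11 (T/C), 13 (G/A), 25 (A/C), 26 (T/A), 28 (T/G), 29 (T/A), 31 (A/T).
25 of the 34 sites match, so the percent identity is 25/34 × 100 = 73.53%.

73.53%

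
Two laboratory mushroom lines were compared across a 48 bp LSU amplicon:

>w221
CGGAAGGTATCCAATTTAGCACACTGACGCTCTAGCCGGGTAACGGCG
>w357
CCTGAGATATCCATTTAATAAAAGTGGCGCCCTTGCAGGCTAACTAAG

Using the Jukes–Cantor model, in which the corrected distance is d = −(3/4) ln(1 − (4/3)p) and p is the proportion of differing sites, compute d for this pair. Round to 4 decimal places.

0.5199

The sequences differ at positions 2 (G/C), 3 (G/T), 4 (A/G), 7 (G/A), 14 (A/T), 17 (T/A), 19 (G/T), 20 (C/A), 22 (C/A), 24 (C/G), 27 (A/G), 31 (T/C), 34 (A/T), 37 (C/A), 40 (G/C), 45 (G/T), 46 (G/A), 47 (C/A).
p = 18/48 = 0.375000.
d = −0.75 · ln(1 − (4/3)·0.375000) = −0.75 · ln(0.500000) = −0.75 · (-0.693147) = 0.5199.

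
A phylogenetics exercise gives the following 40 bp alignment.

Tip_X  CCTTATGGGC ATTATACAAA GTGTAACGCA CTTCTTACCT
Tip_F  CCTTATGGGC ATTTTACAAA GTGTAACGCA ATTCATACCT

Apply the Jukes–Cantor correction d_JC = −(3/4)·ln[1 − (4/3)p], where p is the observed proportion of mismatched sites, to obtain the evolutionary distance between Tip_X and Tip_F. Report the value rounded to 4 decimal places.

The sequences differ at positions 14 (A/T), 31 (C/A), 35 (T/A).
p = 3/40 = 0.075000.
d = −0.75 · ln(1 − (4/3)·0.075000) = −0.75 · ln(0.900000) = −0.75 · (-0.105361) = 0.0790.

0.0790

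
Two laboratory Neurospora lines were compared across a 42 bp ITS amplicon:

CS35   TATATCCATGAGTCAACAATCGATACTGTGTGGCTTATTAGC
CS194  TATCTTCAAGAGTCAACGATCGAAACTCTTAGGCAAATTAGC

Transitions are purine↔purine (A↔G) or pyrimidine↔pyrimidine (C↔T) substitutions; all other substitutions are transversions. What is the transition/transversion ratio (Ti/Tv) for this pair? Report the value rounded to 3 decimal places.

Differing sites — 4:A/C (Tv); 6:C/T (Ti); 9:T/A (Tv); 18:A/G (Ti); 24:T/A (Tv); 28:G/C (Tv); 30:G/T (Tv); 31:T/A (Tv); 35:T/A (Tv); 36:T/A (Tv).
Of the 10 differences, 2 transitions and 8 transversions, so Ti/Tv = 2/8 = 0.250.

0.250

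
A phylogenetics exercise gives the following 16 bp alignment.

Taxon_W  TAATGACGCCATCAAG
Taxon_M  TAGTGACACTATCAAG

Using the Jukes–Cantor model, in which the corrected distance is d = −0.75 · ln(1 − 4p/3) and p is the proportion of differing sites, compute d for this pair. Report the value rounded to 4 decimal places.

The sequences differ at positions 3 (A/G), 8 (G/A), 10 (C/T).
p = 3/16 = 0.187500.
d = −0.75 · ln(1 − (4/3)·0.187500) = −0.75 · ln(0.750000) = −0.75 · (-0.287682) = 0.2158.

0.2158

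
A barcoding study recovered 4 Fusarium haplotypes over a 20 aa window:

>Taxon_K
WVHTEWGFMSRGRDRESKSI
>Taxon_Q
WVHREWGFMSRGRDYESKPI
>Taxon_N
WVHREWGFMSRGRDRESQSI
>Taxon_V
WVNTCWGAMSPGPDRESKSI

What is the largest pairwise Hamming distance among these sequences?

Pairwise Hamming distances:
  Taxon_K vs Taxon_Q: 3
  Taxon_K vs Taxon_N: 2
  Taxon_K vs Taxon_V: 5
  Taxon_Q vs Taxon_N: 3
  Taxon_Q vs Taxon_V: 8
  Taxon_N vs Taxon_V: 7
The largest is 8, between Taxon_Q and Taxon_V.

8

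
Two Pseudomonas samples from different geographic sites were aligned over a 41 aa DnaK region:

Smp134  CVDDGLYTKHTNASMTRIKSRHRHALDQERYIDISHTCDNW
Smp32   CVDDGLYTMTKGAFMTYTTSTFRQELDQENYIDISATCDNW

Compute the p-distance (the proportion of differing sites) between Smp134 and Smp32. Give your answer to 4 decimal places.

The sequences differ at positions 9 (K/M), 10 (H/T), 11 (T/K), 12 (N/G), 14 (S/F), 17 (R/Y), 18 (I/T), 19 (K/T), 21 (R/T), 22 (H/F), 24 (H/Q), 25 (A/E), 30 (R/N), 36 (H/A).
There are 14 differences over 41 sites, so p = 14/41 = 0.3415.

0.3415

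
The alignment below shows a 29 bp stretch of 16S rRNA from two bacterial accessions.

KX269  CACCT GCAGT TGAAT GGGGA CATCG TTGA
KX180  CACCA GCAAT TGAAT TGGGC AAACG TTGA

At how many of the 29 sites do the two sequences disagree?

The sequences differ at positions 5 (T/A), 9 (G/A), 16 (G/T), 20 (A/C), 21 (C/A), 23 (T/A).
That gives 6 mismatches out of 29 aligned sites, so the Hamming distance is 6.

6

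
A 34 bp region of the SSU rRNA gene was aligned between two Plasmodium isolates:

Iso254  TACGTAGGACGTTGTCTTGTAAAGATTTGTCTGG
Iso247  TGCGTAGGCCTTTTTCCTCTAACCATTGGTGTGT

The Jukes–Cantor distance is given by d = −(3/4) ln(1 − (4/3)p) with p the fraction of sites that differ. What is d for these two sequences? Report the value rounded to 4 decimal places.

0.4234

The sequences differ at positions 2 (A/G), 9 (A/C), 11 (G/T), 14 (G/T), 17 (T/C), 19 (G/C), 23 (A/C), 24 (G/C), 28 (T/G), 31 (C/G), 34 (G/T).
p = 11/34 = 0.323529.
d = −0.75 · ln(1 − (4/3)·0.323529) = −0.75 · ln(0.568628) = −0.75 · (-0.564529) = 0.4234.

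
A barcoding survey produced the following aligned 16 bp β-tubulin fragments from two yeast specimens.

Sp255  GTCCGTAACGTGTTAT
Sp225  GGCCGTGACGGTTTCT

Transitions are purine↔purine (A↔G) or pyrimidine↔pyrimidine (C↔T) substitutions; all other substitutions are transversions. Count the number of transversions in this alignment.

4

Differing sites — 2:T/G (Tv); 7:A/G (Ti); 11:T/G (Tv); 12:G/T (Tv); 15:A/C (Tv).
Of the 5 differences, 1 transition and 4 transversions, so the answer is 4.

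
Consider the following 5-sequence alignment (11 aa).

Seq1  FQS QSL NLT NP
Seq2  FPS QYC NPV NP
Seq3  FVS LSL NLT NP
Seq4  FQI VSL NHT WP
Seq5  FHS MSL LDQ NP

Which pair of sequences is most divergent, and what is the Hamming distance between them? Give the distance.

Pairwise Hamming distances:
  Seq1 vs Seq2: 5
  Seq1 vs Seq3: 2
  Seq1 vs Seq4: 4
  Seq1 vs Seq5: 5
  Seq2 vs Seq3: 6
  Seq2 vs Seq4: 8
  Seq2 vs Seq5: 7
  Seq3 vs Seq4: 5
  Seq3 vs Seq5: 5
  Seq4 vs Seq5: 7
The largest is 8, between Seq2 and Seq4.

8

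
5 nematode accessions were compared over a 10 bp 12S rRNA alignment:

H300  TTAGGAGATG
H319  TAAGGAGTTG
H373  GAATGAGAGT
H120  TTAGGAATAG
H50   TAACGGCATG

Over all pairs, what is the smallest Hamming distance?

2

Pairwise Hamming distances:
  H300 vs H319: 2
  H300 vs H373: 5
  H300 vs H120: 3
  H300 vs H50: 4
  H319 vs H373: 5
  H319 vs H120: 3
  H319 vs H50: 4
  H373 vs H120: 7
  H373 vs H50: 6
  H120 vs H50: 6
The smallest is 2, between H300 and H319.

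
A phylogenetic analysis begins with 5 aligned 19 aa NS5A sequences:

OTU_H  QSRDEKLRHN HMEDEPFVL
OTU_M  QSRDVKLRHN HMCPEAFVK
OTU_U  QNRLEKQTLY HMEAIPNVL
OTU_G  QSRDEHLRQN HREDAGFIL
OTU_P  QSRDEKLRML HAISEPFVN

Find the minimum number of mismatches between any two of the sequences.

Pairwise Hamming distances:
  OTU_H vs OTU_M: 5
  OTU_H vs OTU_U: 9
  OTU_H vs OTU_G: 6
  OTU_H vs OTU_P: 6
  OTU_M vs OTU_U: 13
  OTU_M vs OTU_G: 10
  OTU_M vs OTU_P: 8
  OTU_U vs OTU_G: 13
  OTU_U vs OTU_P: 12
  OTU_G vs OTU_P: 10
The smallest is 5, between OTU_H and OTU_M.

5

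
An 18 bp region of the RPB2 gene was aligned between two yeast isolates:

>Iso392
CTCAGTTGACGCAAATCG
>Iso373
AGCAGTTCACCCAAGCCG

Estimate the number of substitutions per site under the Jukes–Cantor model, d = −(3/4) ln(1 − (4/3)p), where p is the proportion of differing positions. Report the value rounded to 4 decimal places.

Mismatches occur at site 1 (C→A), site 2 (T→G), site 8 (G→C), site 11 (G→C), site 15 (A→G), site 16 (T→C).
p = 6/18 = 0.333333.
d = −0.75 · ln(1 − (4/3)·0.333333) = −0.75 · ln(0.555556) = −0.75 · (-0.587786) = 0.4408.

0.4408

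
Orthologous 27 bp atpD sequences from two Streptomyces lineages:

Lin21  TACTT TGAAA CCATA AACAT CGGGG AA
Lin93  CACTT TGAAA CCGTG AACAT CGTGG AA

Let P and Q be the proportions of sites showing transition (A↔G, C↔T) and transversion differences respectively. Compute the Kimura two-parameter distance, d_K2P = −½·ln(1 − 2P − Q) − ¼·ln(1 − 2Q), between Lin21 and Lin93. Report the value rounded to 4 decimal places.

0.1693

Differing sites — 1:T/C (Ti); 13:A/G (Ti); 15:A/G (Ti); 23:G/T (Tv).
Of the 4 differences, 3 transitions and 1 transversion over 27 sites: P = 3/27 = 0.111111, Q = 1/27 = 0.037037.
d = −0.5·ln(0.740741) − 0.25·ln(0.925926) = −0.5·(-0.300104) − 0.25·(-0.076961) = 0.1693.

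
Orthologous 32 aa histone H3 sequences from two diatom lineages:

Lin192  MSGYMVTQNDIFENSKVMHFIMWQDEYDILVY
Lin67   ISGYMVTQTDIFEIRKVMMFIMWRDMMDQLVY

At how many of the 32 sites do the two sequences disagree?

9

The sequences differ at positions 1 (M/I), 9 (N/T), 14 (N/I), 15 (S/R), 19 (H/M), 24 (Q/R), 26 (E/M), 27 (Y/M), 29 (I/Q).
That gives 9 mismatches out of 32 aligned sites, so the Hamming distance is 9.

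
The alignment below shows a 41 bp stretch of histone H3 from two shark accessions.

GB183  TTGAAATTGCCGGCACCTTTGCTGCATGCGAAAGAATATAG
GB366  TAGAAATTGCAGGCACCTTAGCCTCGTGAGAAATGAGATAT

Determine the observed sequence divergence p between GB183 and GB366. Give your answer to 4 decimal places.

0.2683

The sequences differ at positions 2 (T/A), 11 (C/A), 20 (T/A), 23 (T/C), 24 (G/T), 26 (A/G), 29 (C/A), 34 (G/T), 35 (A/G), 37 (T/G), 41 (G/T).
There are 11 differences over 41 sites, so p = 11/41 = 0.2683.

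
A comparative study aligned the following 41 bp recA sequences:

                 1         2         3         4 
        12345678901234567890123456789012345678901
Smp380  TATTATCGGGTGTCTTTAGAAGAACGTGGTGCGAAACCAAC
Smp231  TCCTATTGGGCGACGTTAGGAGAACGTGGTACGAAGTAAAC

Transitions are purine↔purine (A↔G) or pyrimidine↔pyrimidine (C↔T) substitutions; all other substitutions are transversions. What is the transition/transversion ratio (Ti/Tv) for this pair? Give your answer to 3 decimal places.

1.750

Differing sites — 2:A/C (Tv); 3:T/C (Ti); 7:C/T (Ti); 11:T/C (Ti); 13:T/A (Tv); 15:T/G (Tv); 20:A/G (Ti); 31:G/A (Ti); 36:A/G (Ti); 37:C/T (Ti); 38:C/A (Tv).
Of the 11 differences, 7 transitions and 4 transversions, so Ti/Tv = 7/4 = 1.750.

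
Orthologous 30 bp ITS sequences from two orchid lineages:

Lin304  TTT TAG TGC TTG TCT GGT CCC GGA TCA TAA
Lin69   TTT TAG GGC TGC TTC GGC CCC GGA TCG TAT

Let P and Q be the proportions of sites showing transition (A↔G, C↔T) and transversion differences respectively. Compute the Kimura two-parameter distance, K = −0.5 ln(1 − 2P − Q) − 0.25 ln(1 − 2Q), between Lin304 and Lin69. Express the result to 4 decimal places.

0.3330

The sequences differ at positions 7 (T/G, transversion), 11 (T/G, transversion), 12 (G/C, transversion), 14 (C/T, transition), 15 (T/C, transition), 18 (T/C, transition), 27 (A/G, transition), 30 (A/T, transversion).
Of the 8 differences, 4 transitions and 4 transversions over 30 sites: P = 4/30 = 0.133333, Q = 4/30 = 0.133333.
d = −0.5·ln(0.600001) − 0.25·ln(0.733334) = −0.5·(-0.510824) − 0.25·(-0.310154) = 0.3330.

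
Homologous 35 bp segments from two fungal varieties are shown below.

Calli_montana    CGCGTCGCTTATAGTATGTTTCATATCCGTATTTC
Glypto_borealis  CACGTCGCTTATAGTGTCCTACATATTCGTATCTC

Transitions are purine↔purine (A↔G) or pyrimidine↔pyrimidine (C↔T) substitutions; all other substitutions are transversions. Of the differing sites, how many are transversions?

2

Differing sites — 2:G/A (Ti); 16:A/G (Ti); 18:G/C (Tv); 19:T/C (Ti); 21:T/A (Tv); 27:C/T (Ti); 33:T/C (Ti).
Of the 7 differences, 5 transitions and 2 transversions, so the answer is 2.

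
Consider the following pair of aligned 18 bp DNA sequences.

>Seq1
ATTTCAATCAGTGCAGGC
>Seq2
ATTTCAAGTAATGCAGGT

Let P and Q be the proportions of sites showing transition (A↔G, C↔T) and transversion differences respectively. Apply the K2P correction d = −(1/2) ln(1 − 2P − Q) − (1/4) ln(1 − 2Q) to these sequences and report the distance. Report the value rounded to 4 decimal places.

0.2757

Mismatches occur at site 8 (T/G, transversion), site 9 (C/T, transition), site 11 (G/A, transition), site 18 (C/T, transition).
Of the 4 differences, 3 transitions and 1 transversion over 18 sites: P = 3/18 = 0.166667, Q = 1/18 = 0.055556.
d = −0.5·ln(0.611110) − 0.25·ln(0.888888) = −0.5·(-0.492478) − 0.25·(-0.117784) = 0.2757.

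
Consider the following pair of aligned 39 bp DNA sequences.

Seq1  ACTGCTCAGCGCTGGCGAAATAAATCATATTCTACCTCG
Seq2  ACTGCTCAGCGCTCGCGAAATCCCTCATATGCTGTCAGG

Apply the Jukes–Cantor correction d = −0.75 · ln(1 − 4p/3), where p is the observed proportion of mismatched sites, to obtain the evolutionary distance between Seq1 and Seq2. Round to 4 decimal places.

The sequences differ at positions 14 (G/C), 22 (A/C), 23 (A/C), 24 (A/C), 31 (T/G), 34 (A/G), 35 (C/T), 37 (T/A), 38 (C/G).
p = 9/39 = 0.230769.
d = −0.75 · ln(1 − (4/3)·0.230769) = −0.75 · ln(0.692308) = −0.75 · (-0.367724) = 0.2758.

0.2758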